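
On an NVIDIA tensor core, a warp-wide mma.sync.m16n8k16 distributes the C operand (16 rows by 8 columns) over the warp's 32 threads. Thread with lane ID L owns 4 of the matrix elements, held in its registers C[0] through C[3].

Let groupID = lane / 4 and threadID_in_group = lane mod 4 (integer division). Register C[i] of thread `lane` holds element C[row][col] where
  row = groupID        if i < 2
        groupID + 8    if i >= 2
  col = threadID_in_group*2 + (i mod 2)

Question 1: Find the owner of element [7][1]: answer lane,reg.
28,1

r=7->g=7,rb=0  c=1->t=0,b0=1
L=7*4+0=28  i=0*2+1=1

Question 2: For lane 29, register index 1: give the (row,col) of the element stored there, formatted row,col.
7,3

lane 29->29/4=7, 29 mod 4=1
i=1  r:7+0->7  c:2·1+1->3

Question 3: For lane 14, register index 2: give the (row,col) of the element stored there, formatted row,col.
L=14->g=14>>2=3, t=14&3=2
[2]->row 3+8=11  col 2·2+0=4

11,4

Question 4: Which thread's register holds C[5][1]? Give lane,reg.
20,1

r=5->g=5,rb=0  c=1->t=0,b0=1
L=5*4+0=20  i=0*2+1=1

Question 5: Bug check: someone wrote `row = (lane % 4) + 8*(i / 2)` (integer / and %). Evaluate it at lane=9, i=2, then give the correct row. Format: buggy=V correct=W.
`(lane % 4) + 8*(i / 2)`[9,2]=>9
lane 9: grp=2 (9/4), tig=1 (9%4)
i=2: r=2+8=10, c=1*2+0=2
row: 9 vs 10

buggy=9 correct=10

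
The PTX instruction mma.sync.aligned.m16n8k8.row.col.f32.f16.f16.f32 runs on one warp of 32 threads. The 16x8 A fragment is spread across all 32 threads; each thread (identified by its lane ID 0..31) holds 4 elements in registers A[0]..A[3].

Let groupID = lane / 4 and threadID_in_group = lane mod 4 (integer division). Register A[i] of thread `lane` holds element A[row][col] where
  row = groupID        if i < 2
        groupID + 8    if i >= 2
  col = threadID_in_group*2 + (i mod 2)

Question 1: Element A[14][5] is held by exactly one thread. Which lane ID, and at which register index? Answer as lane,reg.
26,3

r:14=>grp=6,rB=1  c:5=>tig=2,lo=1
L=6*4+2=26  i=1*2+1=3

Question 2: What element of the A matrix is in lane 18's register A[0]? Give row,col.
4,4

lane 18->18/4=4, 18 mod 4=2
i=0  r:4+0->4  c:2·2+0->4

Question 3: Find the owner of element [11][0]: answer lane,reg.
r: 11->gid=3,r8=1  c: 0->tid=0,i&1=0
L=3*4+0=12  i=1*2+0=2

12,2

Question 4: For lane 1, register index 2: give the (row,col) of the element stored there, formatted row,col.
L=1⇒gr=1>>2=0, th=1&3=1
[2]⇒row 0+8=8  col 1·2+0=2

8,2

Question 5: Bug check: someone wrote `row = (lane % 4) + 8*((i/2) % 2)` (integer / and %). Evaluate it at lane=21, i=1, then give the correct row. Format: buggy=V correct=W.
buggy=1 correct=5

`(lane % 4) + 8*((i/2) % 2)`[21,1]⇒1
lane 21: gr=5 (21/4), th=1 (21%4)
i=1: r=5+0=5, c=1*2+1=3
row: 1 vs 5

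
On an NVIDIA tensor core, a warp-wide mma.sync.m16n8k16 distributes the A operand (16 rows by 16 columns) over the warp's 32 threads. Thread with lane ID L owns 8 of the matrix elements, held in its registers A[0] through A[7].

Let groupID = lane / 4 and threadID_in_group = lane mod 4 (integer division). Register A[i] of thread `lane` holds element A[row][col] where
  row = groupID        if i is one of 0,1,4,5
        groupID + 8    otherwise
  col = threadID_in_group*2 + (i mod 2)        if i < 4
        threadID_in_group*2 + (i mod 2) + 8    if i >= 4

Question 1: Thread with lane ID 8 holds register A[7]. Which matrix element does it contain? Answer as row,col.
lane 8->8/4=2, 8 mod 4=0
i=7  r:2+8->10  c:2·0+1+8->9

10,9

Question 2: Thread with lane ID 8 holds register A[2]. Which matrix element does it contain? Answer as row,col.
10,0

8: gr=2,th=0
[2] (2+8,0*2+0+0) = (10,0)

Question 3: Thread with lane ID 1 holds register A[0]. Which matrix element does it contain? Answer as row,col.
0,2

L=1=>grp=1>>2=0, tig=1&3=1
[0]=>row 0+0=0  col 1·2+0+0=2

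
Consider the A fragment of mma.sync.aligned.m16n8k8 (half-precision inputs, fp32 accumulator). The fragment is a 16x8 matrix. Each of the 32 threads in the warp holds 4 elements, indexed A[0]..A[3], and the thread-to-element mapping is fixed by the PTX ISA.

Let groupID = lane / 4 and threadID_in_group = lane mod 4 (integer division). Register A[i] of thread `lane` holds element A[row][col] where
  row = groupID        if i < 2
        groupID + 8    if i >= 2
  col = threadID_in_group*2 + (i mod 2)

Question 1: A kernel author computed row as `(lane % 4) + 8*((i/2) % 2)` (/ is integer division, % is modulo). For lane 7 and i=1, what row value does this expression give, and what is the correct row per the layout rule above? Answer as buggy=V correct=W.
`(lane % 4) + 8*((i/2) % 2)`[7,1]⇒3
L=7⇒gr=7>>2=1, th=7&3=3
[1]⇒row 1+0=1  col 3·2+1=7
row: 3 vs 1

buggy=3 correct=1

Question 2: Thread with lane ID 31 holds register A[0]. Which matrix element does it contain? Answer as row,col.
7,6

lane 31: gr=7 (31/4), th=3 (31%4)
i=0: r=7+0=7, c=3*2+0=6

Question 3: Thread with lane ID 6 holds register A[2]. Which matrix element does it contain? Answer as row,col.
9,4

lane 6: g=1 (6/4), t=2 (6%4)
i=2: r=1+8=9, c=2*2+0=4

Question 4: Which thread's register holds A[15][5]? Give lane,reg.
30,3

r:15=>grp=7,rB=1  c:5=>tig=2,lo=1
L=7*4+2=30  i=1*2+1=3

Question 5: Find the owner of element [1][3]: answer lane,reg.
5,1

r=1->g=1,rb=0  c=3->t=1,b0=1
L=1*4+1=5  i=0*2+1=1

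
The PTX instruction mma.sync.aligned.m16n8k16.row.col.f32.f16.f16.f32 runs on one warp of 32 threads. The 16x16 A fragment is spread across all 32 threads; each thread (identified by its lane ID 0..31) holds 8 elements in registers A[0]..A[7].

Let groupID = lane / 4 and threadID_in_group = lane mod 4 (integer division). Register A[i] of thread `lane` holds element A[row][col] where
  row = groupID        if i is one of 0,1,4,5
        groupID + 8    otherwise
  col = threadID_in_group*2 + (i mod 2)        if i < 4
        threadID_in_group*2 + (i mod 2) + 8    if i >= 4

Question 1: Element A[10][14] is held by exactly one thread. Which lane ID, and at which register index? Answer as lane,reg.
r: 10->gid=2,r8=1  c: 14->c8=1,tid=3,i&1=0
L=2*4+3=11  i=1*4+1*2+0=6

11,6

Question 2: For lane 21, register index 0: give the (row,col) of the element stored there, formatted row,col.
5,2

lane 21: g=5 (21/4), t=1 (21%4)
i=0: r=5+0=5, c=1*2+0+0=2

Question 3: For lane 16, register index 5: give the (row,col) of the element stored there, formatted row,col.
16: G=4,T=0
[5] (4+0,0*2+1+8) = (4,9)

4,9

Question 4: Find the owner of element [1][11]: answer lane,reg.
r=1->g=1,rb=0  c=11->cb=1,t=1,b0=1
L=1*4+1=5  i=1*4+0*2+1=5

5,5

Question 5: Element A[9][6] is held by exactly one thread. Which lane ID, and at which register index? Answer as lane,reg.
7,2

r: 9->gid=1,r8=1  c: 6->c8=0,tid=3,i&1=0
L=1*4+3=7  i=0*4+1*2+0=2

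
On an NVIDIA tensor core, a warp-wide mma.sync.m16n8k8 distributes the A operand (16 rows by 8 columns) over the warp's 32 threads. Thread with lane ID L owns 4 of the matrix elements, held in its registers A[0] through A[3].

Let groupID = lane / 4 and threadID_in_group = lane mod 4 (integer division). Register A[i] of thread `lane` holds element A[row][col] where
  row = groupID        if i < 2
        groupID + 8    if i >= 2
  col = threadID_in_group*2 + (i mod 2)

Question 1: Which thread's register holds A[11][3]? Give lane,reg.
r=11->g=3,rb=1  c=3->t=1,b0=1
L=3*4+1=13  i=1*2+1=3

13,3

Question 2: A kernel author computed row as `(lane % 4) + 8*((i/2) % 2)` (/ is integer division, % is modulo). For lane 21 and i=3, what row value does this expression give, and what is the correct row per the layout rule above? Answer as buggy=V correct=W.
`(lane % 4) + 8*((i/2) % 2)`[21,3]→9
lane 21→21/4=5, 21 mod 4=1
i=3  r:5+8→13  c:2·1+1→3
row: 9 vs 13

buggy=9 correct=13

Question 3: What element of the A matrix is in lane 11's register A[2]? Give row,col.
11: gid=2,tid=3
[2] (2+8,3*2+0) = (10,6)

10,6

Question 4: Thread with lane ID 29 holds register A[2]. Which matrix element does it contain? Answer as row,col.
15,2

L=29⇒gr=29>>2=7, th=29&3=1
[2]⇒row 7+8=15  col 1·2+0=2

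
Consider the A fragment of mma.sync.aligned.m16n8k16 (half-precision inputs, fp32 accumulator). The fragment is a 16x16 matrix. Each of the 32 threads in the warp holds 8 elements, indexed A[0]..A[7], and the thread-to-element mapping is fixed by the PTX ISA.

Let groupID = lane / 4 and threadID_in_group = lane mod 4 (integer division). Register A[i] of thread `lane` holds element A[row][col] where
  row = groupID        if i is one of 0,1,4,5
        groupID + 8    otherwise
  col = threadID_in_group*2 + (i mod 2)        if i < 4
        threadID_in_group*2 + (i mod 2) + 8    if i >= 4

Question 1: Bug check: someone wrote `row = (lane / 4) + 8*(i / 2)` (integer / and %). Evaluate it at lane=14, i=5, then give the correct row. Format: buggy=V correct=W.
`(lane / 4) + 8*(i / 2)`[14,5]->19
lane 14: gid=3 (14/4), tid=2 (14%4)
i=5: r=3+0=3, c=2*2+1+8=13
row: 19 vs 3

buggy=19 correct=3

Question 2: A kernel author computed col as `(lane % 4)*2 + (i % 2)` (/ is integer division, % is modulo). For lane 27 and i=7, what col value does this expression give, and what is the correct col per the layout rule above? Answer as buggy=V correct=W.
`(lane % 4)*2 + (i % 2)`[27,7]->7
L=27->gid=27>>2=6, tid=27&3=3
[7]->row 6+8=14  col 3·2+1+8=15
col: 7 vs 15

buggy=7 correct=15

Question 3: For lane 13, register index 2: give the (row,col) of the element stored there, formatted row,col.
lane 13=>13/4=3, 13 mod 4=1
i=2  r:3+8=>11  c:2·1+0+0=>2

11,2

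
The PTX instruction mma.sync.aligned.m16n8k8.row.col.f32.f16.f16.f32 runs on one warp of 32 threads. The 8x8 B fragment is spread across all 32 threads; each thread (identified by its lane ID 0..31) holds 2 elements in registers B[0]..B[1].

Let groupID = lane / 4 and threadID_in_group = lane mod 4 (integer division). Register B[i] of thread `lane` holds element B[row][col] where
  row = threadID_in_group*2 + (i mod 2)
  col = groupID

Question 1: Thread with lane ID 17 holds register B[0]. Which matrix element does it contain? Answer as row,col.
lane 17=>17/4=4, 17 mod 4=1
i=0  r:2·1+0=>2  c:4

2,4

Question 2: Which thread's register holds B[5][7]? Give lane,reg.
c:7=>grp=7  r:5=>tig=2,lo=1
L=7*4+2=30  i=1=1

30,1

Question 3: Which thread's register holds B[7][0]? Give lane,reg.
3,1

c:0=>grp=0  r:7=>tig=3,lo=1
L=0*4+3=3  i=1=1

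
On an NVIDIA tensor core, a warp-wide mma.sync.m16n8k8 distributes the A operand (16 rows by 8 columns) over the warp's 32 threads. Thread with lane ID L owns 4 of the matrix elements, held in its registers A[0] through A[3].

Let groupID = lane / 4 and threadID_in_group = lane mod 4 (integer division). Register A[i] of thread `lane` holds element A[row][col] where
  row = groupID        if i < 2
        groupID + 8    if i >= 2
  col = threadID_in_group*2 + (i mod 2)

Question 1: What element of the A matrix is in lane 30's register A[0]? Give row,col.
30: G=7,T=2
[0] (7+0,2*2+0) = (7,4)

7,4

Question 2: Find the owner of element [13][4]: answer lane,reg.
r=13->g=5,rb=1  c=4->t=2,b0=0
L=5*4+2=22  i=1*2+0=2

22,2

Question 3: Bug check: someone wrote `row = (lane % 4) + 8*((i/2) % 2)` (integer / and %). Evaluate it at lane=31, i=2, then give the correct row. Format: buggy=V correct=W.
`(lane % 4) + 8*((i/2) % 2)`[31,2]⇒11
lane 31⇒31/4=7, 31 mod 4=3
i=2  r:7+8⇒15  c:2·3+0⇒6
row: 11 vs 15

buggy=11 correct=15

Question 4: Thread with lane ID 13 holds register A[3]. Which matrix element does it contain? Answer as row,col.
11,3

lane 13: g=3 (13/4), t=1 (13%4)
i=3: r=3+8=11, c=1*2+1=3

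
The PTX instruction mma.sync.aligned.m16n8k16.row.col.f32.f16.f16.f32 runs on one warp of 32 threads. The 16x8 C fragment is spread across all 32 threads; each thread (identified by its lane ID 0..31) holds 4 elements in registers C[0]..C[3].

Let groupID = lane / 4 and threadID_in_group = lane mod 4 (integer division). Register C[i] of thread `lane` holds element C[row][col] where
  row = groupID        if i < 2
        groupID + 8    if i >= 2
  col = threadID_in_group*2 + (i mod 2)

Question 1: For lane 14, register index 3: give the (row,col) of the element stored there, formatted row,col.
L=14->gid=14>>2=3, tid=14&3=2
[3]->row 3+8=11  col 2·2+1=5

11,5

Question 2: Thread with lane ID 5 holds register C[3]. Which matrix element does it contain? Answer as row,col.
9,3

5: gr=1,th=1
[3] (1+8,1*2+1) = (9,3)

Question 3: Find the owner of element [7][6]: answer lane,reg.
r:7=>grp=7,rB=0  c:6=>tig=3,lo=0
L=7*4+3=31  i=0*2+0=0

31,0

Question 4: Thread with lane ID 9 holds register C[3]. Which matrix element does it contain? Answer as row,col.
10,3

lane 9: g=2 (9/4), t=1 (9%4)
i=3: r=2+8=10, c=1*2+1=3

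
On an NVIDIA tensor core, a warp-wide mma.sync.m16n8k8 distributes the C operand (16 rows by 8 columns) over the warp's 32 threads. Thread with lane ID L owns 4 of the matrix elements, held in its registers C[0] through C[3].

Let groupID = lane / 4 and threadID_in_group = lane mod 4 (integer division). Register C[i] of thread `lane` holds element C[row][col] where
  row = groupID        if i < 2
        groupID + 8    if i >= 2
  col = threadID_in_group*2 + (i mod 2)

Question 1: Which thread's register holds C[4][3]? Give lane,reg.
17,1

r=4→G=4,rhi=0  c=3→T=1,p=1
L=4*4+1=17  i=0*2+1=1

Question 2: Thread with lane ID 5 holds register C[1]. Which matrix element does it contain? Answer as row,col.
lane 5: gr=1 (5/4), th=1 (5%4)
i=1: r=1+0=1, c=1*2+1=3

1,3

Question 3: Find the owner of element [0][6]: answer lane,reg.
3,0

r=0->g=0,rb=0  c=6->t=3,b0=0
L=0*4+3=3  i=0*2+0=0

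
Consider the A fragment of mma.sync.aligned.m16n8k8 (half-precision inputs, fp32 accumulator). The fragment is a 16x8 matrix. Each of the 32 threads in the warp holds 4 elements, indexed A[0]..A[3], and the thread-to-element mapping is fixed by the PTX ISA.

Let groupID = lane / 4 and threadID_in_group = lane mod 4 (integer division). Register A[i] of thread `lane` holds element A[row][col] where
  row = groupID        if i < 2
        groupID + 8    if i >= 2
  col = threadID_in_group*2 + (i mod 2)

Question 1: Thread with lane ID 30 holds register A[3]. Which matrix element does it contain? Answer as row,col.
lane 30→30/4=7, 30 mod 4=2
i=3  r:7+8→15  c:2·2+1→5

15,5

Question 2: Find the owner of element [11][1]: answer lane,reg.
12,3

r:11=>grp=3,rB=1  c:1=>tig=0,lo=1
L=3*4+0=12  i=1*2+1=3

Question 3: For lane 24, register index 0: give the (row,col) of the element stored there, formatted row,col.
6,0

24: gr=6,th=0
[0] (6+0,0*2+0) = (6,0)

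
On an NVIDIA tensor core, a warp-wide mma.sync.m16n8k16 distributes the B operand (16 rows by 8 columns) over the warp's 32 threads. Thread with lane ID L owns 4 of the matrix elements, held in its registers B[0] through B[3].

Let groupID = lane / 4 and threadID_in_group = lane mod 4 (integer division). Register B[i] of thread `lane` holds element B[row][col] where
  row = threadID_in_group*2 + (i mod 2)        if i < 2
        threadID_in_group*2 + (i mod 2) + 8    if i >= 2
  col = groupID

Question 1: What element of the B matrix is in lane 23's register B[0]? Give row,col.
lane 23->23/4=5, 23 mod 4=3
i=0  r:2·3+0+0->6  c:5

6,5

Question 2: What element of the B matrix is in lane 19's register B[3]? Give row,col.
L=19⇒gr=19>>2=4, th=19&3=3
[3]⇒row 3·2+1+8=15  col gr=4

15,4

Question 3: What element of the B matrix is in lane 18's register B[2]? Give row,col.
12,4

lane 18: g=4 (18/4), t=2 (18%4)
i=2: r=2*2+0+8=12, c=g=4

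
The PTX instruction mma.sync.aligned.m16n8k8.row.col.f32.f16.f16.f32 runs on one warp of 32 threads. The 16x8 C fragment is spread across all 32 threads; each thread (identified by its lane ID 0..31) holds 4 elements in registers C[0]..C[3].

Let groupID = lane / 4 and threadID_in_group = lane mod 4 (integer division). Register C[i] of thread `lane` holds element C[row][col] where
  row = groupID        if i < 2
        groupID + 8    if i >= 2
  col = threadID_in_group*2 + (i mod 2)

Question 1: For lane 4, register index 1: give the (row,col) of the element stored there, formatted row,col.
1,1

L=4=>grp=4>>2=1, tig=4&3=0
[1]=>row 1+0=1  col 0·2+1=1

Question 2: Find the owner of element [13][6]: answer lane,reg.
r:13=>grp=5,rB=1  c:6=>tig=3,lo=0
L=5*4+3=23  i=1*2+0=2

23,2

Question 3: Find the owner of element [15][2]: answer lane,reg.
r: 15->gid=7,r8=1  c: 2->tid=1,i&1=0
L=7*4+1=29  i=1*2+0=2

29,2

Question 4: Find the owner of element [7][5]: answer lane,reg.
30,1

r=7⇒gr=7,Rb=0  c=5⇒th=2,odd=1
L=7*4+2=30  i=0*2+1=1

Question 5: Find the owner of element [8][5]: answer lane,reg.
2,3

r=8→G=0,rhi=1  c=5→T=2,p=1
L=0*4+2=2  i=1*2+1=3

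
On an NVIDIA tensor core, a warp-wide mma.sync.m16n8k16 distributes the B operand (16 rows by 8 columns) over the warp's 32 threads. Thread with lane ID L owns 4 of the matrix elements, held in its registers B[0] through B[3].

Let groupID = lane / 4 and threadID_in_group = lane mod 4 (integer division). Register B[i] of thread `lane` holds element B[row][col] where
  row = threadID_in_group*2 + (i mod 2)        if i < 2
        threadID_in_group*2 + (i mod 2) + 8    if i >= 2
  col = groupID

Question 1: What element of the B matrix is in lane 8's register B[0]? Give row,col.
L=8→G=8>>2=2, T=8&3=0
[0]→row 0·2+0+0=0  col G=2

0,2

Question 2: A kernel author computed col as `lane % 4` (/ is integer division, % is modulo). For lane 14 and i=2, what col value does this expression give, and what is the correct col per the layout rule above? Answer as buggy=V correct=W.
buggy=2 correct=3

`lane % 4`[14,2]⇒2
lane 14⇒14/4=3, 14 mod 4=2
i=2  r:2·2+0+8⇒12  c:3
col: 2 vs 3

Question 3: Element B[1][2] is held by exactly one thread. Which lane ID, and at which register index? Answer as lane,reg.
8,1

c:2=>grp=2  r:1=>rB=0,tig=0,lo=1
L=2*4+0=8  i=0*2+1=1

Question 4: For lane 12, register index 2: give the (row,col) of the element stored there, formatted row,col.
8,3

lane 12→12/4=3, 12 mod 4=0
i=2  r:2·0+0+8→8  c:3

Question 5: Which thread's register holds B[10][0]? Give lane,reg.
1,2

c=0→G=0  r=10→rhi=1,T=1,p=0
L=0*4+1=1  i=1*2+0=2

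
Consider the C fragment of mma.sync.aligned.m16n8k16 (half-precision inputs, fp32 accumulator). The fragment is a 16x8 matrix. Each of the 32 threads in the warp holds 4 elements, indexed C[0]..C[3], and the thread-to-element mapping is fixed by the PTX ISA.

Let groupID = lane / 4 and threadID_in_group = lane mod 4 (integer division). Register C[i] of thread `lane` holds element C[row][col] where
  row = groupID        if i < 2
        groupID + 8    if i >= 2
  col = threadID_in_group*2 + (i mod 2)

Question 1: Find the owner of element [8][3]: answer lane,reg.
r=8⇒gr=0,Rb=1  c=3⇒th=1,odd=1
L=0*4+1=1  i=1*2+1=3

1,3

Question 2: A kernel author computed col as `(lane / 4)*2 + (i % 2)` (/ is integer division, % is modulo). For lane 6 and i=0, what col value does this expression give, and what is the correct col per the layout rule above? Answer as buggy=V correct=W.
`(lane / 4)*2 + (i % 2)`[6,0]=>2
lane 6=>6/4=1, 6 mod 4=2
i=0  r:1+0=>1  c:2·2+0=>4
col: 2 vs 4

buggy=2 correct=4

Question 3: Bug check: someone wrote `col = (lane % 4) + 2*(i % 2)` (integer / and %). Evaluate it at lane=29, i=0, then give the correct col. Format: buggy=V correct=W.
buggy=1 correct=2

`(lane % 4) + 2*(i % 2)`[29,0]⇒1
lane 29: gr=7 (29/4), th=1 (29%4)
i=0: r=7+0=7, c=1*2+0=2
col: 1 vs 2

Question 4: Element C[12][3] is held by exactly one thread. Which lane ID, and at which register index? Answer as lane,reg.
r: 12->gid=4,r8=1  c: 3->tid=1,i&1=1
L=4*4+1=17  i=1*2+1=3

17,3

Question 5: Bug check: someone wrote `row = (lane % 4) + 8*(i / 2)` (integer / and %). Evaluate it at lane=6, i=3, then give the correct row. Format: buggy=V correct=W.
buggy=10 correct=9

`(lane % 4) + 8*(i / 2)`[6,3]→10
L=6→G=6>>2=1, T=6&3=2
[3]→row 1+8=9  col 2·2+1=5
row: 10 vs 9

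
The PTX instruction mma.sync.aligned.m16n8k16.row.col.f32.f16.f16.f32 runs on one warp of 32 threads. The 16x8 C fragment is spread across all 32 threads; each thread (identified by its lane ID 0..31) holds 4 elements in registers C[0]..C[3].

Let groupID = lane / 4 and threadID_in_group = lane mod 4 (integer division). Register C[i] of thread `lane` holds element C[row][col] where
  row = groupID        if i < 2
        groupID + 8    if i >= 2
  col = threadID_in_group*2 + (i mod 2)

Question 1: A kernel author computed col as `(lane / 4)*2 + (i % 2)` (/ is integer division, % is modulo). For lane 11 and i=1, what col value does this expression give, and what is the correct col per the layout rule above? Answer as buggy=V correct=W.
buggy=5 correct=7

`(lane / 4)*2 + (i % 2)`[11,1]→5
lane 11→11/4=2, 11 mod 4=3
i=1  r:2+0→2  c:2·3+1→7
col: 5 vs 7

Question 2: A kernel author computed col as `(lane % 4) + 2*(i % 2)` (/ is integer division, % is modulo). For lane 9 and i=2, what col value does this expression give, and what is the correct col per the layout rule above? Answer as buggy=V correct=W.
buggy=1 correct=2

`(lane % 4) + 2*(i % 2)`[9,2]→1
lane 9→9/4=2, 9 mod 4=1
i=2  r:2+8→10  c:2·1+0→2
col: 1 vs 2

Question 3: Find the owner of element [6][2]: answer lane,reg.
25,0

r:6=>grp=6,rB=0  c:2=>tig=1,lo=0
L=6*4+1=25  i=0*2+0=0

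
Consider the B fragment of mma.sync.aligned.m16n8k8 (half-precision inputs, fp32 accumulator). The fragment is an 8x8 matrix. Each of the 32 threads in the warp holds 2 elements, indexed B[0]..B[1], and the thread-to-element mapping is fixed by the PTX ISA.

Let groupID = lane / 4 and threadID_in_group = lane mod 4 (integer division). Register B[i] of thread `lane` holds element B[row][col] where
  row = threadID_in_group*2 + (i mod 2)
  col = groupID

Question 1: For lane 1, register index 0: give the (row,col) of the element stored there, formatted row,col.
2,0

1: gr=0,th=1
[0] (1*2+0,0) = (2,0)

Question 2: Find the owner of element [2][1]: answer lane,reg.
c: 1->gid=1  r: 2->tid=1,i&1=0
L=1*4+1=5  i=0=0

5,0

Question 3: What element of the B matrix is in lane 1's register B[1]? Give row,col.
3,0

lane 1: grp=0 (1/4), tig=1 (1%4)
i=1: r=1*2+1=3, c=grp=0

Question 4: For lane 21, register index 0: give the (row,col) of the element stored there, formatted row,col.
21: g=5,t=1
[0] (1*2+0,5) = (2,5)

2,5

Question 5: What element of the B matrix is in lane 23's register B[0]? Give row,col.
6,5

lane 23: G=5 (23/4), T=3 (23%4)
i=0: r=3*2+0=6, c=G=5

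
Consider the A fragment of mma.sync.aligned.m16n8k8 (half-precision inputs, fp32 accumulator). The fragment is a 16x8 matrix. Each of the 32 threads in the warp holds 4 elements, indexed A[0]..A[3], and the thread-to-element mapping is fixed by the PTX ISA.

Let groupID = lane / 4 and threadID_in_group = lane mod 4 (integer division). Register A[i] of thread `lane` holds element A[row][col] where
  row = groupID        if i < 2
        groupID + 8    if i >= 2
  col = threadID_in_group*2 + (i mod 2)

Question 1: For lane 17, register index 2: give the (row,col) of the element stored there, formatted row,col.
12,2

lane 17: grp=4 (17/4), tig=1 (17%4)
i=2: r=4+8=12, c=1*2+0=2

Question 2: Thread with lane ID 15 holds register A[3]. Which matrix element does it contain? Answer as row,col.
11,7

lane 15: g=3 (15/4), t=3 (15%4)
i=3: r=3+8=11, c=3*2+1=7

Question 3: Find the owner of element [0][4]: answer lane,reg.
r: 0->gid=0,r8=0  c: 4->tid=2,i&1=0
L=0*4+2=2  i=0*2+0=0

2,0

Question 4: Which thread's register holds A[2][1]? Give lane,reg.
r:2=>grp=2,rB=0  c:1=>tig=0,lo=1
L=2*4+0=8  i=0*2+1=1

8,1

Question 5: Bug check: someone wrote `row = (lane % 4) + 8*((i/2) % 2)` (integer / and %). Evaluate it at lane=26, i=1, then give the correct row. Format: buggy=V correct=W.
`(lane % 4) + 8*((i/2) % 2)`[26,1]=>2
lane 26=>26/4=6, 26 mod 4=2
i=1  r:6+0=>6  c:2·2+1=>5
row: 2 vs 6

buggy=2 correct=6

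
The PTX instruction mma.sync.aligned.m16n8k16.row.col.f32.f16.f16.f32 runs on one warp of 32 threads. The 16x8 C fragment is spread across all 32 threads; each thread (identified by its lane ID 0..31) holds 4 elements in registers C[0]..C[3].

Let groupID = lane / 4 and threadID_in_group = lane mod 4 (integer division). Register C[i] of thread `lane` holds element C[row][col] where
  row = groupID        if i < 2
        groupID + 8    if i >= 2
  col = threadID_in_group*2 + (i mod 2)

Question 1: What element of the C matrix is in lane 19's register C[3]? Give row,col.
12,7

19: gr=4,th=3
[3] (4+8,3*2+1) = (12,7)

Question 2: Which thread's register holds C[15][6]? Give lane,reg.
r=15→G=7,rhi=1  c=6→T=3,p=0
L=7*4+3=31  i=1*2+0=2

31,2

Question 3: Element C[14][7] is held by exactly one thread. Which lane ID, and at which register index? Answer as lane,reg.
r=14⇒gr=6,Rb=1  c=7⇒th=3,odd=1
L=6*4+3=27  i=1*2+1=3

27,3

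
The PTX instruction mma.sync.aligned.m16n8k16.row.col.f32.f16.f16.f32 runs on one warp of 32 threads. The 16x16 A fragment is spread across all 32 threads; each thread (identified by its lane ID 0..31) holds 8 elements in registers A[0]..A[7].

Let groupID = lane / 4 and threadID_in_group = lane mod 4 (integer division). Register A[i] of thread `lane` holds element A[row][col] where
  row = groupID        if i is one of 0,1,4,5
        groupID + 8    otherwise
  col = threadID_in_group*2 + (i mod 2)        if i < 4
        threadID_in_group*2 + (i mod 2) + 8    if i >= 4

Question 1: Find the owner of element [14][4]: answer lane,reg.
r=14→G=6,rhi=1  c=4→chi=0,T=2,p=0
L=6*4+2=26  i=0*4+1*2+0=2

26,2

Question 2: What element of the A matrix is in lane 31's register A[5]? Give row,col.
7,15

L=31->gid=31>>2=7, tid=31&3=3
[5]->row 7+0=7  col 3·2+1+8=15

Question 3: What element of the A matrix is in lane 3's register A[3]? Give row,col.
3: G=0,T=3
[3] (0+8,3*2+1+0) = (8,7)

8,7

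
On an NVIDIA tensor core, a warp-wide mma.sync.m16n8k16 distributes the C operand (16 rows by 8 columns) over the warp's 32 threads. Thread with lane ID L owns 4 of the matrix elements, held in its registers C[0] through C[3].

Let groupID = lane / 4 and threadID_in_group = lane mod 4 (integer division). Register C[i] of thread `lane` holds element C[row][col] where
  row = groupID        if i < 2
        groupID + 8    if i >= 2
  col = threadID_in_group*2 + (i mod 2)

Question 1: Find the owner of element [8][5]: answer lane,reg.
2,3

r: 8->gid=0,r8=1  c: 5->tid=2,i&1=1
L=0*4+2=2  i=1*2+1=3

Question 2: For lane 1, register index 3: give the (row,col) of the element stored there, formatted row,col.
lane 1->1/4=0, 1 mod 4=1
i=3  r:0+8->8  c:2·1+1->3

8,3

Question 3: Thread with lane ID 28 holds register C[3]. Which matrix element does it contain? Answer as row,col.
L=28->g=28>>2=7, t=28&3=0
[3]->row 7+8=15  col 0·2+1=1

15,1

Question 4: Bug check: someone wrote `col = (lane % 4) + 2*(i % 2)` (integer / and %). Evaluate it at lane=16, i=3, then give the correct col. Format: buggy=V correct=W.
`(lane % 4) + 2*(i % 2)`[16,3]->2
lane 16->16/4=4, 16 mod 4=0
i=3  r:4+8->12  c:2·0+1->1
col: 2 vs 1

buggy=2 correct=1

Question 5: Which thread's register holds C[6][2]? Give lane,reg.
25,0

r=6→G=6,rhi=0  c=2→T=1,p=0
L=6*4+1=25  i=0*2+0=0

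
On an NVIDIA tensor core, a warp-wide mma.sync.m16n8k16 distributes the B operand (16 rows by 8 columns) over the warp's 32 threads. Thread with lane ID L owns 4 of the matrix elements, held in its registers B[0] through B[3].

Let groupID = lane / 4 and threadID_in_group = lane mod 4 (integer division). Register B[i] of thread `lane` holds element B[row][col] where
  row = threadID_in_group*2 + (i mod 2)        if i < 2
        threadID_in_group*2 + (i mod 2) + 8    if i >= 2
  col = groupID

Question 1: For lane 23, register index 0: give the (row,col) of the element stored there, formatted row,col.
6,5

lane 23=>23/4=5, 23 mod 4=3
i=0  r:2·3+0+0=>6  c:5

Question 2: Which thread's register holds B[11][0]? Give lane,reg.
1,3

c=0->g=0  r=11->rb=1,t=1,b0=1
L=0*4+1=1  i=1*2+1=3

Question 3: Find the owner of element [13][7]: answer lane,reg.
30,3

c=7⇒gr=7  r=13⇒Rb=1,th=2,odd=1
L=7*4+2=30  i=1*2+1=3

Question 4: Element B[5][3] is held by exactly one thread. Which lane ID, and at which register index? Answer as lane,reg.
14,1

c=3→G=3  r=5→rhi=0,T=2,p=1
L=3*4+2=14  i=0*2+1=1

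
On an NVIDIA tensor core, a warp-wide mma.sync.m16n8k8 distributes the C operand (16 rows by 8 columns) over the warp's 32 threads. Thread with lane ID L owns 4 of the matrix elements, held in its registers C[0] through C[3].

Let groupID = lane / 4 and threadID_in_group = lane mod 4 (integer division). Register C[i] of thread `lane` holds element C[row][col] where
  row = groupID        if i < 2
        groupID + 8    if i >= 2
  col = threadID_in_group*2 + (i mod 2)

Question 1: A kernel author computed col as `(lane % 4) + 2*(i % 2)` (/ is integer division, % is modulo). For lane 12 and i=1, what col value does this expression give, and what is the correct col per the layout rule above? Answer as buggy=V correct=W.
`(lane % 4) + 2*(i % 2)`[12,1]⇒2
L=12⇒gr=12>>2=3, th=12&3=0
[1]⇒row 3+0=3  col 0·2+1=1
col: 2 vs 1

buggy=2 correct=1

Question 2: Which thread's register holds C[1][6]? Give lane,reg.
7,0

r:1=>grp=1,rB=0  c:6=>tig=3,lo=0
L=1*4+3=7  i=0*2+0=0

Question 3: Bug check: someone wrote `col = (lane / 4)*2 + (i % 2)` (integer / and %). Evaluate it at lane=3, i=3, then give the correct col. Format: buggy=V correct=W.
buggy=1 correct=7

`(lane / 4)*2 + (i % 2)`[3,3]⇒1
L=3⇒gr=3>>2=0, th=3&3=3
[3]⇒row 0+8=8  col 3·2+1=7
col: 1 vs 7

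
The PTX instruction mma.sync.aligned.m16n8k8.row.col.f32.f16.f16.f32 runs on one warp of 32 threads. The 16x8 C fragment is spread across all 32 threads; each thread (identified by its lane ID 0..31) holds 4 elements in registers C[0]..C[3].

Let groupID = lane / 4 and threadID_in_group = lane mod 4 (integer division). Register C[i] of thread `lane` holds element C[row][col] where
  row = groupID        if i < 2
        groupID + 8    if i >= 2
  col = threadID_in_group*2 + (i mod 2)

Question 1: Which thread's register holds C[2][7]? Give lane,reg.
11,1

r:2=>grp=2,rB=0  c:7=>tig=3,lo=1
L=2*4+3=11  i=0*2+1=1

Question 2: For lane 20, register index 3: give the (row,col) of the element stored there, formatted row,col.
13,1

lane 20=>20/4=5, 20 mod 4=0
i=3  r:5+8=>13  c:2·0+1=>1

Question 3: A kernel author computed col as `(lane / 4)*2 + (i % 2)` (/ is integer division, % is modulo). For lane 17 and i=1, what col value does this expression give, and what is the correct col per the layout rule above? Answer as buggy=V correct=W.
buggy=9 correct=3

`(lane / 4)*2 + (i % 2)`[17,1]->9
lane 17: g=4 (17/4), t=1 (17%4)
i=1: r=4+0=4, c=1*2+1=3
col: 9 vs 3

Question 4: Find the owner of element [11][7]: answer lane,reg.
15,3

r=11⇒gr=3,Rb=1  c=7⇒th=3,odd=1
L=3*4+3=15  i=1*2+1=3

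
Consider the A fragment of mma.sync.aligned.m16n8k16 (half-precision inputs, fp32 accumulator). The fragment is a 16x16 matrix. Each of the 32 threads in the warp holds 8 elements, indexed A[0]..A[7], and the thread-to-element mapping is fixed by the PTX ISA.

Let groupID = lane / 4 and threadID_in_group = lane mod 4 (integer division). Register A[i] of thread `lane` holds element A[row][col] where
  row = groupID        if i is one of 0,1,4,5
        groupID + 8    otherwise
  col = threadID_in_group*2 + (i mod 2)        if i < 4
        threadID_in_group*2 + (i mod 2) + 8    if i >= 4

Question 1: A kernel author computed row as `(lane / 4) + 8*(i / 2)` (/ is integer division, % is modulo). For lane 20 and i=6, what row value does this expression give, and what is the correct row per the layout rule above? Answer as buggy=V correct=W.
buggy=29 correct=13

`(lane / 4) + 8*(i / 2)`[20,6]→29
lane 20: G=5 (20/4), T=0 (20%4)
i=6: r=5+8=13, c=0*2+0+8=8
row: 29 vs 13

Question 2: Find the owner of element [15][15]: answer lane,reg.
31,7

r=15⇒gr=7,Rb=1  c=15⇒Cb=1,th=3,odd=1
L=7*4+3=31  i=1*4+1*2+1=7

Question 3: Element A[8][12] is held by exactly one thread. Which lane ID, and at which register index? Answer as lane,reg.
2,6

r=8→G=0,rhi=1  c=12→chi=1,T=2,p=0
L=0*4+2=2  i=1*4+1*2+0=6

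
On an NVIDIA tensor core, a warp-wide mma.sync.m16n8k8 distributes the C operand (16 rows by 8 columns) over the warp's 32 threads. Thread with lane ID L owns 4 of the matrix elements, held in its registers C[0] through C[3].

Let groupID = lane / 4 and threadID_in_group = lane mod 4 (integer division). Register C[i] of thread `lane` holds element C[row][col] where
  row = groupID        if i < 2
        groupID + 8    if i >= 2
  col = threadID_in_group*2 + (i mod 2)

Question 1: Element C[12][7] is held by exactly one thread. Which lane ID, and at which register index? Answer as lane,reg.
19,3

r=12⇒gr=4,Rb=1  c=7⇒th=3,odd=1
L=4*4+3=19  i=1*2+1=3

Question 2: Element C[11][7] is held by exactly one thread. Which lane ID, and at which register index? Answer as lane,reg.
r=11→G=3,rhi=1  c=7→T=3,p=1
L=3*4+3=15  i=1*2+1=3

15,3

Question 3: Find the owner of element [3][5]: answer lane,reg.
r:3=>grp=3,rB=0  c:5=>tig=2,lo=1
L=3*4+2=14  i=0*2+1=1

14,1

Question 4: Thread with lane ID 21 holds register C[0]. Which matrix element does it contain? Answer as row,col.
5,2

L=21→G=21>>2=5, T=21&3=1
[0]→row 5+0=5  col 1·2+0=2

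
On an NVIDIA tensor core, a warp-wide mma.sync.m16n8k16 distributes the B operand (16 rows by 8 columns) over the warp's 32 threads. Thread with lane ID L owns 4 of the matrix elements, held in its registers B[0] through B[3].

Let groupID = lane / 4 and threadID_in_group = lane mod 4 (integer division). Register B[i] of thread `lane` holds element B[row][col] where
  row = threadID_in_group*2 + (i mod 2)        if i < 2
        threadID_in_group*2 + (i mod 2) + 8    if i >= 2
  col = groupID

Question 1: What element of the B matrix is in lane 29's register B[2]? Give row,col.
lane 29: grp=7 (29/4), tig=1 (29%4)
i=2: r=1*2+0+8=10, c=grp=7

10,7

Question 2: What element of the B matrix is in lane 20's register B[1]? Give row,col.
lane 20->20/4=5, 20 mod 4=0
i=1  r:2·0+1+0->1  c:5

1,5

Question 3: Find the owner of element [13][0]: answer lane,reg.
2,3

c=0->g=0  r=13->rb=1,t=2,b0=1
L=0*4+2=2  i=1*2+1=3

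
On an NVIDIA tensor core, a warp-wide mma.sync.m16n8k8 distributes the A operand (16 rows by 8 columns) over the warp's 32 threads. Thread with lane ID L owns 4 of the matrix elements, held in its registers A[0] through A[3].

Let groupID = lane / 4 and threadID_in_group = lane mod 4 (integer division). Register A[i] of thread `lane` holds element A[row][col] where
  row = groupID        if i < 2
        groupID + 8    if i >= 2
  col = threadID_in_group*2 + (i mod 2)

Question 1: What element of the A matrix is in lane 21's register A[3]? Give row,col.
L=21->gid=21>>2=5, tid=21&3=1
[3]->row 5+8=13  col 1·2+1=3

13,3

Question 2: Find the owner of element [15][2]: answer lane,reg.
29,2

r=15->g=7,rb=1  c=2->t=1,b0=0
L=7*4+1=29  i=1*2+0=2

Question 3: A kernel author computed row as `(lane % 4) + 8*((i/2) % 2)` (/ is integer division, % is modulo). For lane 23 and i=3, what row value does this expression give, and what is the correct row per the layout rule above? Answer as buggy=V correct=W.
`(lane % 4) + 8*((i/2) % 2)`[23,3]=>11
lane 23=>23/4=5, 23 mod 4=3
i=3  r:5+8=>13  c:2·3+1=>7
row: 11 vs 13

buggy=11 correct=13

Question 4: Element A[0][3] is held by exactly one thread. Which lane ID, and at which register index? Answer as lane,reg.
r=0→G=0,rhi=0  c=3→T=1,p=1
L=0*4+1=1  i=0*2+1=1

1,1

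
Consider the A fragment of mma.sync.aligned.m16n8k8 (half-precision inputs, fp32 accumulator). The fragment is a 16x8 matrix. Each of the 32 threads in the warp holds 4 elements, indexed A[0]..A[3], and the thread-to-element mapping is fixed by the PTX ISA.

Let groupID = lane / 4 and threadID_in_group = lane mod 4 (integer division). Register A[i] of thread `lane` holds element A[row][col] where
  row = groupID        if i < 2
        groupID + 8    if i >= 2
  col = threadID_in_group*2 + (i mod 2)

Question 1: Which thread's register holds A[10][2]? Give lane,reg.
r=10⇒gr=2,Rb=1  c=2⇒th=1,odd=0
L=2*4+1=9  i=1*2+0=2

9,2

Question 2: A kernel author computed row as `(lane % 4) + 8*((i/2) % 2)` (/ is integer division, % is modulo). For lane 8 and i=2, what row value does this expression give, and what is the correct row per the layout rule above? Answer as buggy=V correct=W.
`(lane % 4) + 8*((i/2) % 2)`[8,2]=>8
lane 8: grp=2 (8/4), tig=0 (8%4)
i=2: r=2+8=10, c=0*2+0=0
row: 8 vs 10

buggy=8 correct=10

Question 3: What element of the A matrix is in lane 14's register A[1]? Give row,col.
3,5

lane 14->14/4=3, 14 mod 4=2
i=1  r:3+0->3  c:2·2+1->5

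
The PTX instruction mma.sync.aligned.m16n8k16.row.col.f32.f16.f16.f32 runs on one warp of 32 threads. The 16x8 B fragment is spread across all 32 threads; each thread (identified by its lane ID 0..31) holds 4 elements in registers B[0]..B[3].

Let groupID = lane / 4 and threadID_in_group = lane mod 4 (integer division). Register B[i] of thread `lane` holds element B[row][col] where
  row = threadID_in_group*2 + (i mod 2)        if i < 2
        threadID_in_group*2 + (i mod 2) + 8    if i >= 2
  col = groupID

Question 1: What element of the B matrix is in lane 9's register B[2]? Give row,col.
10,2

L=9=>grp=9>>2=2, tig=9&3=1
[2]=>row 1·2+0+8=10  col grp=2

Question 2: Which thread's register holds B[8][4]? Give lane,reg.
c: 4->gid=4  r: 8->r8=1,tid=0,i&1=0
L=4*4+0=16  i=1*2+0=2

16,2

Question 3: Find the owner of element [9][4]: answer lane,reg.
c=4→G=4  r=9→rhi=1,T=0,p=1
L=4*4+0=16  i=1*2+1=3

16,3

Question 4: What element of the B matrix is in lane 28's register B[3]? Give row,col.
9,7

L=28->gid=28>>2=7, tid=28&3=0
[3]->row 0·2+1+8=9  col gid=7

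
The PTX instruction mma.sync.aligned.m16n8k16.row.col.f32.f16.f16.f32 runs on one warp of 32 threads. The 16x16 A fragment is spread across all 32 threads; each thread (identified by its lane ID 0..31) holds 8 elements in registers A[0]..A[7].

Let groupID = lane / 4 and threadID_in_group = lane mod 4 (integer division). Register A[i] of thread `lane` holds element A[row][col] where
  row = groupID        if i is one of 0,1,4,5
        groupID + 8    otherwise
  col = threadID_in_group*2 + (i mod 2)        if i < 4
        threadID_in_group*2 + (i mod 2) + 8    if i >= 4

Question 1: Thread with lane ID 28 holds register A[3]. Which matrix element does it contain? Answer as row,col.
15,1

L=28->g=28>>2=7, t=28&3=0
[3]->row 7+8=15  col 0·2+1+0=1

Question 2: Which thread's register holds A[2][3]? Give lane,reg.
9,1

r=2⇒gr=2,Rb=0  c=3⇒Cb=0,th=1,odd=1
L=2*4+1=9  i=0*4+0*2+1=1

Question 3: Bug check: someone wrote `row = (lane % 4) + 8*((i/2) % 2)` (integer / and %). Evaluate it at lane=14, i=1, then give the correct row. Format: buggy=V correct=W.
buggy=2 correct=3

`(lane % 4) + 8*((i/2) % 2)`[14,1]->2
L=14->gid=14>>2=3, tid=14&3=2
[1]->row 3+0=3  col 2·2+1+0=5
row: 2 vs 3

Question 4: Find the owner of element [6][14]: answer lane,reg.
27,4

r=6→G=6,rhi=0  c=14→chi=1,T=3,p=0
L=6*4+3=27  i=1*4+0*2+0=4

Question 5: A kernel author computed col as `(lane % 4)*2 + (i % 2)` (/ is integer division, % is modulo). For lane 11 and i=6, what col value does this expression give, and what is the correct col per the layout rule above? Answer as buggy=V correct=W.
buggy=6 correct=14

`(lane % 4)*2 + (i % 2)`[11,6]->6
lane 11: g=2 (11/4), t=3 (11%4)
i=6: r=2+8=10, c=3*2+0+8=14
col: 6 vs 14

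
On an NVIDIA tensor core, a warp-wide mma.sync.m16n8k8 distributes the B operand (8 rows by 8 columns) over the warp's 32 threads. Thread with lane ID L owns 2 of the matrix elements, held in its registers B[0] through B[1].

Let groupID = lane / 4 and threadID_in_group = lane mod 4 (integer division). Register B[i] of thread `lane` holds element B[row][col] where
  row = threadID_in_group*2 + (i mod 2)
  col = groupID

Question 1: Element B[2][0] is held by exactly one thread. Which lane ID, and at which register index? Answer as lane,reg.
c:0=>grp=0  r:2=>tig=1,lo=0
L=0*4+1=1  i=0=0

1,0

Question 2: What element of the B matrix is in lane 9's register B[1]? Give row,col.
L=9->gid=9>>2=2, tid=9&3=1
[1]->row 1·2+1=3  col gid=2

3,2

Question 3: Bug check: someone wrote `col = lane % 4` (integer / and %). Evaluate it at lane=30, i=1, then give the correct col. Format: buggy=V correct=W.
buggy=2 correct=7

`lane % 4`[30,1]=>2
L=30=>grp=30>>2=7, tig=30&3=2
[1]=>row 2·2+1=5  col grp=7
col: 2 vs 7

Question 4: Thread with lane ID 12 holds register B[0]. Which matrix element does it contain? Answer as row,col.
12: g=3,t=0
[0] (0*2+0,3) = (0,3)

0,3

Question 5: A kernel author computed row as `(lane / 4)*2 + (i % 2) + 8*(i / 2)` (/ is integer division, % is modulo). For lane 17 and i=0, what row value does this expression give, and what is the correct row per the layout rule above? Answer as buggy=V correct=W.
buggy=8 correct=2

`(lane / 4)*2 + (i % 2) + 8*(i / 2)`[17,0]->8
17: gid=4,tid=1
[0] (1*2+0,4) = (2,4)
row: 8 vs 2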